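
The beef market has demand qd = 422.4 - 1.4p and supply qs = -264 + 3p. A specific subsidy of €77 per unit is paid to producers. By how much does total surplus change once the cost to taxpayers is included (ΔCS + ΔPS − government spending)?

Net change in total surplus = -€2829.75

Pre-subsidy: 422.4 - 1.4p = -264 + 3p gives p* = 156, q* = 204.
With the subsidy, sellers receive ps = pb + 77 for each unit, where pb is the price buyers pay.
Supply in terms of pb becomes qs = -264 + 3(pb + 77) = -33 + 3pb. Setting this equal to demand: 422.4 - 1.4pb = -33 + 3pb, so pb = 103.5.
Sellers receive ps = 103.5 + 77 = 180.5; q' = 422.4 − 1.4·103.5 = 277.5.
ΔCS = ½(204 + 277.5)(156 − 103.5) = 12639.375; ΔPS = ½(204 + 277.5)(180.5 − 156) = 5898.375.
Government spending = 77 × 277.5 = 21367.5.
Net change = 12639.375 + 5898.375 − 21367.5 = -2829.75. The loss equals the DWL triangle ½·77·73.5.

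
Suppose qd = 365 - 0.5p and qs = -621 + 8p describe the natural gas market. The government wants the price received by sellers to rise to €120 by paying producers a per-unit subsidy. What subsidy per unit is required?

At a seller price of 120, quantity supplied is -621 + 8·120 = 339.
Buyers absorb 339 only when they pay pb with 365 − 0.5·pb = 339, i.e. pb = 52.
s = ps − pb = 120 − 52 = 68.

Required subsidy s = €68 per unit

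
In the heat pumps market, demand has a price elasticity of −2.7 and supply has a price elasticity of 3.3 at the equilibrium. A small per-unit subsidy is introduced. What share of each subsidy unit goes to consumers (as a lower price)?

For a small subsidy around the equilibrium, the benefit split depends on the relative slopes, which at a point are proportional to the elasticities.
Buyer share = εs/(εs + |εd|) = 3.3/(3.3 + 2.7) = 0.55; seller share = |εd|/(εs + |εd|) = 0.45.

Consumer share = 0.55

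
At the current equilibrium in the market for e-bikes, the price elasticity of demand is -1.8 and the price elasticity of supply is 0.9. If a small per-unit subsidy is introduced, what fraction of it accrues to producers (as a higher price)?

Producer share = 2/3

For a small subsidy around the equilibrium, the benefit split depends on the relative slopes, which at a point are proportional to the elasticities.
Buyer share = εs/(εs + |εd|) = 0.9/(0.9 + 1.8) = 1/3; seller share = |εd|/(εs + |εd|) = 2/3.
So producers capture 2/3 of the subsidy.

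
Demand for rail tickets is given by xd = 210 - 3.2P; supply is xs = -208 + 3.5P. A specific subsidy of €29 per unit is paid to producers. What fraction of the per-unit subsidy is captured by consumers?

Consumer share = 35/67

Pre-subsidy: 210 - 3.2P = -208 + 3.5P gives P* = 4180/67, x* = 694/67.
With the subsidy, sellers receive Ps = Pb + 29 for each unit, where Pb is the price buyers pay.
Supply in terms of Pb becomes xs = -208 + 3.5(Pb + 29) = -106.5 + 3.5Pb. Setting this equal to demand: 210 - 3.2Pb = -106.5 + 3.5Pb, so Pb = 3165/67.
Sellers receive Ps = 3165/67 + 29 = 5108/67; x' = 210 − 3.2·(3165/67) = 3942/67.
Buyers' price falls by P* − Pb = 4180/67 − 3165/67 = 1015/67; sellers' price rises by Ps − P* = 5108/67 − 4180/67 = 928/67.
So consumers capture (1015/67)/29 = 35/67 of each unit of subsidy.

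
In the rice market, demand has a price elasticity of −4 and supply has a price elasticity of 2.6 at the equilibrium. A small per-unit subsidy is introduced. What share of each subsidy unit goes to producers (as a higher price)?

For a small subsidy around the equilibrium, the benefit split depends on the relative slopes, which at a point are proportional to the elasticities.
Buyer share = εs/(εs + |εd|) = 2.6/(2.6 + 4) = 13/33; seller share = |εd|/(εs + |εd|) = 20/33.
So producers capture 20/33 of the subsidy.

Producer share = 20/33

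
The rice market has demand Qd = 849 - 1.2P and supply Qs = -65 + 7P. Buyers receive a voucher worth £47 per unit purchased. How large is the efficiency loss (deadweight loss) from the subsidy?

Deadweight loss = 46389/41

Pre-subsidy: 849 - 1.2P = -65 + 7P gives P* = 4570/41, Q* = 29325/41.
With the rebate, buyers effectively pay Pb = Ps − 47, where Ps is the price sellers receive.
Demand in terms of Ps becomes Qd = 849 − 1.2(Ps − 47) = 905.4 - 1.2Ps. Setting this equal to supply: 905.4 - 1.2Ps = -65 + 7Ps, so Ps = 4852/41.
Buyers pay Pb = 4852/41 − 47 = 2925/41; Q' = -65 + 7·(4852/41) = 31299/41.
The subsidy expands output by 31299/41 − 29325/41 = 1974/41 past the efficient level; on those units the gap between marginal cost and willingness to pay runs from 0 up to 47.
DWL = ½ × 47 × 1974/41 = 46389/41.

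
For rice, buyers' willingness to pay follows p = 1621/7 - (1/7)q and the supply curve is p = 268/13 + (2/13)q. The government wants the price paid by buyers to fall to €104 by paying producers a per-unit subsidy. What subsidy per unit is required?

At a buyer price of 104, quantity demanded is 1621 − 7·104 = 893.
Sellers supply 893 only when they receive ps = 268/13 + (2/13)·893 = 158.
s = ps − pb = 158 − 104 = 54.

Required subsidy s = €54 per unit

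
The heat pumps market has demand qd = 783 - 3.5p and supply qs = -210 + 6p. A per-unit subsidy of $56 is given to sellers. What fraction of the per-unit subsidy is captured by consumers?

Consumer share = 12/19

Pre-subsidy: 783 - 3.5p = -210 + 6p gives p* = 1986/19, q* = 7926/19.
With the subsidy, sellers receive ps = pb + 56 for each unit, where pb is the price buyers pay.
Supply in terms of pb becomes qs = -210 + 6(pb + 56) = 126 + 6pb. Setting this equal to demand: 783 - 3.5pb = 126 + 6pb, so pb = 1314/19.
Sellers receive ps = 1314/19 + 56 = 2378/19; q' = 783 − 3.5·(1314/19) = 10278/19.
Buyers' price falls by p* − pb = 1986/19 − 1314/19 = 672/19; sellers' price rises by ps − p* = 2378/19 − 1986/19 = 392/19.
So consumers capture (672/19)/56 = 12/19 of each unit of subsidy.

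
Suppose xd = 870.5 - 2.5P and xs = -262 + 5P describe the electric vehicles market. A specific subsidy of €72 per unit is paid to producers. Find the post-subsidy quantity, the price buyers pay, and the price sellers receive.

x' = 613; buyers pay €103; sellers receive €175

Pre-subsidy: 870.5 - 2.5P = -262 + 5P gives P* = 151, x* = 493.
With the subsidy, sellers receive Ps = Pb + 72 for each unit, where Pb is the price buyers pay.
Supply in terms of Pb becomes xs = -262 + 5(Pb + 72) = 98 + 5Pb. Setting this equal to demand: 870.5 - 2.5Pb = 98 + 5Pb, so Pb = 103.
Sellers receive Ps = 103 + 72 = 175; x' = 870.5 − 2.5·103 = 613.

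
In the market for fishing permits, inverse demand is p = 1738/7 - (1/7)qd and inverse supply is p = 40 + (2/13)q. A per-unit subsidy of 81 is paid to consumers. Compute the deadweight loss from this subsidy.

Deadweight loss = 11056.5

Pre-subsidy: 1738/7 - (1/7)q = 40 + (2/13)q gives q* = 702 and p* = 148.
With the rebate, buyers effectively pay pb = ps − 81, where ps is the price sellers receive.
On the curves, pb = 1738/7 - (1/7)q and ps = 40 + (2/13)q; the wedge ps − pb = 81 gives 40 + (2/13)q − (1738/7 - (1/7)q) = 81, so q' = 975.
Then pb = 1738/7 − (1/7)·975 = 109 and ps = 40 + (2/13)·975 = 190.
The subsidy expands output by 975 − 702 = 273 past the efficient level; on those units the gap between marginal cost and willingness to pay runs from 0 up to 81.
DWL = ½ × 81 × 273 = 11056.5.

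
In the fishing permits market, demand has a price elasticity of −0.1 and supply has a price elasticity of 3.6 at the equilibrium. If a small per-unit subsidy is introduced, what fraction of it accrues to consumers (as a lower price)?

For a small subsidy around the equilibrium, the benefit split depends on the relative slopes, which at a point are proportional to the elasticities.
Buyer share = εs/(εs + |εd|) = 3.6/(3.6 + 0.1) = 36/37; seller share = |εd|/(εs + |εd|) = 1/37.

Consumer share = 36/37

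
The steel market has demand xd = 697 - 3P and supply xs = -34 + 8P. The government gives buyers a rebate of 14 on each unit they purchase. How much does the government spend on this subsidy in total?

Government cost = 81340/11

Pre-subsidy: 697 - 3P = -34 + 8P gives P* = 731/11, x* = 5474/11.
With the rebate, buyers effectively pay Pb = Ps − 14, where Ps is the price sellers receive.
Demand in terms of Ps becomes xd = 697 − 3(Ps − 14) = 739 - 3Ps. Setting this equal to supply: 739 - 3Ps = -34 + 8Ps, so Ps = 773/11.
Buyers pay Pb = 773/11 − 14 = 619/11; x' = -34 + 8·(773/11) = 5810/11.
Government outlay = subsidy × quantity = 14 × 5810/11 = 81340/11.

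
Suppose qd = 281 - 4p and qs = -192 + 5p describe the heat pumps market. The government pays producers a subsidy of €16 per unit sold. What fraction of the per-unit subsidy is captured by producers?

Producer share = 4/9

Pre-subsidy: 281 - 4p = -192 + 5p gives p* = 473/9, q* = 637/9.
With the subsidy, sellers receive ps = pb + 16 for each unit, where pb is the price buyers pay.
Supply in terms of pb becomes qs = -192 + 5(pb + 16) = -112 + 5pb. Setting this equal to demand: 281 - 4pb = -112 + 5pb, so pb = 131/3.
Sellers receive ps = 131/3 + 16 = 179/3; q' = 281 − 4·(131/3) = 319/3.
Buyers' price falls by p* − pb = 473/9 − 131/3 = 80/9; sellers' price rises by ps − p* = 179/3 − 473/9 = 64/9.
So producers capture (64/9)/16 = 4/9 of each unit of subsidy.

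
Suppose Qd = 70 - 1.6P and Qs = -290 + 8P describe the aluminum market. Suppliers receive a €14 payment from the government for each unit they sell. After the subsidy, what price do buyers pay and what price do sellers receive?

Buyers pay 155/6; sellers receive 239/6

Pre-subsidy: 70 - 1.6P = -290 + 8P gives P* = 37.5, Q* = 10.
With the subsidy, sellers receive Ps = Pb + 14 for each unit, where Pb is the price buyers pay.
Supply in terms of Pb becomes Qs = -290 + 8(Pb + 14) = -178 + 8Pb. Setting this equal to demand: 70 - 1.6Pb = -178 + 8Pb, so Pb = 155/6.
Sellers receive Ps = 155/6 + 14 = 239/6; Q' = 70 − 1.6·(155/6) = 86/3.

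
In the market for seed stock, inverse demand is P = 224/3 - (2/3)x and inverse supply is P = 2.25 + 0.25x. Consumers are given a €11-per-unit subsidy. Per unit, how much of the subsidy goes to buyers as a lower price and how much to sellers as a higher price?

Pre-subsidy: 224/3 - (2/3)x = 2.25 + 0.25x gives x* = 79 and P* = 22.
With the rebate, buyers effectively pay Pb = Ps − 11, where Ps is the price sellers receive.
On the curves, Pb = 224/3 - (2/3)x and Ps = 2.25 + 0.25x; the wedge Ps − Pb = 11 gives 2.25 + 0.25x − (224/3 - (2/3)x) = 11, so x' = 91.
Then Pb = 224/3 − (2/3)·91 = 14 and Ps = 2.25 + 0.25·91 = 25.
Buyers' price falls by P* − Pb = 22 − 14 = 8; sellers' price rises by Ps − P* = 25 − 22 = 3.

Buyers gain €8 per unit; sellers gain €3 per unit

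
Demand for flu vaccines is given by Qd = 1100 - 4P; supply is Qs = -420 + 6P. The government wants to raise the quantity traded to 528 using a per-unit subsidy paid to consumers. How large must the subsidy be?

Required subsidy s = 15 per unit

At Q = 528, invert demand for the buyer price: Pb = (1100 − 528)/4 = 143; invert supply for the seller price: Ps = (528 − (-420))/6 = 158.
The subsidy must fill the gap: s = Ps − Pb = 158 − 143 = 15.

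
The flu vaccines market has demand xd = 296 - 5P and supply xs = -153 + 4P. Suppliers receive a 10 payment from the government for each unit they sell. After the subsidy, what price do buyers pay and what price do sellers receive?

Pre-subsidy: 296 - 5P = -153 + 4P gives P* = 449/9, x* = 419/9.
With the subsidy, sellers receive Ps = Pb + 10 for each unit, where Pb is the price buyers pay.
Supply in terms of Pb becomes xs = -153 + 4(Pb + 10) = -113 + 4Pb. Setting this equal to demand: 296 - 5Pb = -113 + 4Pb, so Pb = 409/9.
Sellers receive Ps = 409/9 + 10 = 499/9; x' = 296 − 5·(409/9) = 619/9.

Buyers pay 409/9; sellers receive 499/9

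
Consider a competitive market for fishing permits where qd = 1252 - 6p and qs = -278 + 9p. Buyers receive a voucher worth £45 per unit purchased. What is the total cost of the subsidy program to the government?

Government cost = £36090

Pre-subsidy: 1252 - 6p = -278 + 9p gives p* = 102, q* = 640.
With the rebate, buyers effectively pay pb = ps − 45, where ps is the price sellers receive.
Demand in terms of ps becomes qd = 1252 − 6(ps − 45) = 1522 - 6ps. Setting this equal to supply: 1522 - 6ps = -278 + 9ps, so ps = 120.
Buyers pay pb = 120 − 45 = 75; q' = -278 + 9·120 = 802.
Government outlay = subsidy × quantity = 45 × 802 = 36090.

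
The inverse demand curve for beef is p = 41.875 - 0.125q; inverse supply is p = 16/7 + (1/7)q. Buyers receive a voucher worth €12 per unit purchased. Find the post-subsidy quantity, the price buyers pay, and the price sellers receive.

q' = 192.6; buyers pay €17.8; sellers receive €29.8

Pre-subsidy: 41.875 - 0.125q = 16/7 + (1/7)q gives q* = 147.8 and p* = 23.4.
With the rebate, buyers effectively pay pb = ps − 12, where ps is the price sellers receive.
On the curves, pb = 41.875 - 0.125q and ps = 16/7 + (1/7)q; the wedge ps − pb = 12 gives 16/7 + (1/7)q − (41.875 - 0.125q) = 12, so q' = 192.6.
Then pb = 41.875 − 0.125·192.6 = 17.8 and ps = 16/7 + (1/7)·192.6 = 29.8.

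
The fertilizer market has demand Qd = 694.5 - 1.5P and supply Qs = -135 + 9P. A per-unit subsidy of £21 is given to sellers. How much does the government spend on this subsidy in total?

Government cost = £12663

Pre-subsidy: 694.5 - 1.5P = -135 + 9P gives P* = 79, Q* = 576.
With the subsidy, sellers receive Ps = Pb + 21 for each unit, where Pb is the price buyers pay.
Supply in terms of Pb becomes Qs = -135 + 9(Pb + 21) = 54 + 9Pb. Setting this equal to demand: 694.5 - 1.5Pb = 54 + 9Pb, so Pb = 61.
Sellers receive Ps = 61 + 21 = 82; Q' = 694.5 − 1.5·61 = 603.
Government outlay = subsidy × quantity = 21 × 603 = 12663.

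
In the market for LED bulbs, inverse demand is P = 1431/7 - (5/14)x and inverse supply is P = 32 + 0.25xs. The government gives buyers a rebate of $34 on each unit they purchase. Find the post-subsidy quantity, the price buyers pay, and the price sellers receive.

Pre-subsidy: 1431/7 - (5/14)x = 32 + 0.25x gives x* = 284 and P* = 103.
With the rebate, buyers effectively pay Pb = Ps − 34, where Ps is the price sellers receive.
On the curves, Pb = 1431/7 - (5/14)x and Ps = 32 + 0.25x; the wedge Ps − Pb = 34 gives 32 + 0.25x − (1431/7 - (5/14)x) = 34, so x' = 340.
Then Pb = 1431/7 − (5/14)·340 = 83 and Ps = 32 + 0.25·340 = 117.

x' = 340; buyers pay $83; sellers receive $117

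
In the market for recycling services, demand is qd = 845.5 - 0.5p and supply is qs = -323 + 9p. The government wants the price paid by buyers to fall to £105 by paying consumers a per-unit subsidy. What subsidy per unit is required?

At a buyer price of 105, quantity demanded is 845.5 − 0.5·105 = 793.
Sellers supply 793 only when they receive ps with -323 + 9·ps = 793, i.e. ps = 124.
s = ps − pb = 124 − 105 = 19.

Required subsidy s = £19 per unit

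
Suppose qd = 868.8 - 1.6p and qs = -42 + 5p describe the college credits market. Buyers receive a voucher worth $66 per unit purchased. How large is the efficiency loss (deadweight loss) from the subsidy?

Pre-subsidy: 868.8 - 1.6p = -42 + 5p gives p* = 138, q* = 648.
With the rebate, buyers effectively pay pb = ps − 66, where ps is the price sellers receive.
Demand in terms of ps becomes qd = 868.8 − 1.6(ps − 66) = 974.4 - 1.6ps. Setting this equal to supply: 974.4 - 1.6ps = -42 + 5ps, so ps = 154.
Buyers pay pb = 154 − 66 = 88; q' = -42 + 5·154 = 728.
The subsidy expands output by 728 − 648 = 80 past the efficient level; on those units the gap between marginal cost and willingness to pay runs from 0 up to 66.
DWL = ½ × 66 × 80 = 2640.

Deadweight loss = $2640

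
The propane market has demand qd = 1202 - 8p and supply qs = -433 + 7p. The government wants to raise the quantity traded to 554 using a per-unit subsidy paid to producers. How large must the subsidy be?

At q = 554, invert demand for the buyer price: pb = (1202 − 554)/8 = 81; invert supply for the seller price: ps = (554 − (-433))/7 = 141.
The subsidy must fill the gap: s = ps − pb = 141 − 81 = 60.

Required subsidy s = 60 per unit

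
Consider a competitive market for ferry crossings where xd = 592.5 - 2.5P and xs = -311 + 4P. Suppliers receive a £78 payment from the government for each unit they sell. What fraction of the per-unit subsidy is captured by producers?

Pre-subsidy: 592.5 - 2.5P = -311 + 4P gives P* = 139, x* = 245.
With the subsidy, sellers receive Ps = Pb + 78 for each unit, where Pb is the price buyers pay.
Supply in terms of Pb becomes xs = -311 + 4(Pb + 78) = 1 + 4Pb. Setting this equal to demand: 592.5 - 2.5Pb = 1 + 4Pb, so Pb = 91.
Sellers receive Ps = 91 + 78 = 169; x' = 592.5 − 2.5·91 = 365.
Buyers' price falls by P* − Pb = 139 − 91 = 48; sellers' price rises by Ps − P* = 169 − 139 = 30.
So producers capture 30/78 = 5/13 of each unit of subsidy.

Producer share = 5/13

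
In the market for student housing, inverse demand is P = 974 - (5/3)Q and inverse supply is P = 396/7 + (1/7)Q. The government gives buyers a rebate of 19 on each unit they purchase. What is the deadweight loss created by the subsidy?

Deadweight loss = 99.75

Pre-subsidy: 974 - (5/3)Q = 396/7 + (1/7)Q gives Q* = 507 and P* = 129.
With the rebate, buyers effectively pay Pb = Ps − 19, where Ps is the price sellers receive.
On the curves, Pb = 974 - (5/3)Q and Ps = 396/7 + (1/7)Q; the wedge Ps − Pb = 19 gives 396/7 + (1/7)Q − (974 - (5/3)Q) = 19, so Q' = 517.5.
Then Pb = 974 − (5/3)·517.5 = 111.5 and Ps = 396/7 + (1/7)·517.5 = 130.5.
The subsidy expands output by 517.5 − 507 = 10.5 past the efficient level; on those units the gap between marginal cost and willingness to pay runs from 0 up to 19.
DWL = ½ × 19 × 10.5 = 99.75.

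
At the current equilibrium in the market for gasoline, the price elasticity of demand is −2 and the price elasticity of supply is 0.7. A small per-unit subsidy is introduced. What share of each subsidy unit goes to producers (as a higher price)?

Producer share = 20/27

For a small subsidy around the equilibrium, the benefit split depends on the relative slopes, which at a point are proportional to the elasticities.
Buyer share = εs/(εs + |εd|) = 0.7/(0.7 + 2) = 7/27; seller share = |εd|/(εs + |εd|) = 20/27.
So producers capture 20/27 of the subsidy.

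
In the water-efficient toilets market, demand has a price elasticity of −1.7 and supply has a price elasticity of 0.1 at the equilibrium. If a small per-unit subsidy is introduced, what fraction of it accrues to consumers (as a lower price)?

For a small subsidy around the equilibrium, the benefit split depends on the relative slopes, which at a point are proportional to the elasticities.
Buyer share = εs/(εs + |εd|) = 0.1/(0.1 + 1.7) = 1/18; seller share = |εd|/(εs + |εd|) = 17/18.

Consumer share = 1/18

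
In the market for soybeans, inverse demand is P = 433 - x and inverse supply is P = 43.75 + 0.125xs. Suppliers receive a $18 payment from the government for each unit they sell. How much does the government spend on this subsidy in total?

Pre-subsidy: 433 - x = 43.75 + 0.125x gives x* = 346 and P* = 87.
With the subsidy, sellers receive Ps = Pb + 18 for each unit, where Pb is the price buyers pay.
On the curves, Pb = 433 - x and Ps = 43.75 + 0.125x; the wedge Ps − Pb = 18 gives 43.75 + 0.125x − (433 - x) = 18, so x' = 362.
Then Pb = 433 − 1·362 = 71 and Ps = 43.75 + 0.125·362 = 89.
Government outlay = subsidy × quantity = 18 × 362 = 6516.

Government cost = $6516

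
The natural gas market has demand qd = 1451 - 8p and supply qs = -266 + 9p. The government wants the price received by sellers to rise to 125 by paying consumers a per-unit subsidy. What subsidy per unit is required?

Required subsidy s = 51 per unit

At a seller price of 125, quantity supplied is -266 + 9·125 = 859.
Buyers absorb 859 only when they pay pb with 1451 − 8·pb = 859, i.e. pb = 74.
s = ps − pb = 125 − 74 = 51.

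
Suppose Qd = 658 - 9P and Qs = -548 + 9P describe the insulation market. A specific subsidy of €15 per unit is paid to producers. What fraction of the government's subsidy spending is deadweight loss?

DWL / government spending = 27/98

Pre-subsidy: 658 - 9P = -548 + 9P gives P* = 67, Q* = 55.
With the subsidy, sellers receive Ps = Pb + 15 for each unit, where Pb is the price buyers pay.
Supply in terms of Pb becomes Qs = -548 + 9(Pb + 15) = -413 + 9Pb. Setting this equal to demand: 658 - 9Pb = -413 + 9Pb, so Pb = 59.5.
Sellers receive Ps = 59.5 + 15 = 74.5; Q' = 658 − 9·59.5 = 122.5.
ΔCS = ½(55 + 122.5)(67 − 59.5) = 665.625; ΔPS = ½(55 + 122.5)(74.5 − 67) = 665.625.
Government spending = 15 × 122.5 = 1837.5.
DWL = ½ × 15 × (122.5 − 55) = 506.25; fraction = 506.25 / 1837.5 = 27/98.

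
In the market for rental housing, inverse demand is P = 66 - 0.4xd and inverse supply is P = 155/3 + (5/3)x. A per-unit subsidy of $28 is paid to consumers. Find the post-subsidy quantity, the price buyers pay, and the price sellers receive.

x' = 635/31; buyers pay 1792/31; sellers receive 2660/31

Pre-subsidy: 66 - 0.4x = 155/3 + (5/3)x gives x* = 215/31 and P* = 1960/31.
With the rebate, buyers effectively pay Pb = Ps − 28, where Ps is the price sellers receive.
On the curves, Pb = 66 - 0.4x and Ps = 155/3 + (5/3)x; the wedge Ps − Pb = 28 gives 155/3 + (5/3)x − (66 - 0.4x) = 28, so x' = 635/31.
Then Pb = 66 − 0.4·(635/31) = 1792/31 and Ps = 155/3 + (5/3)·(635/31) = 2660/31.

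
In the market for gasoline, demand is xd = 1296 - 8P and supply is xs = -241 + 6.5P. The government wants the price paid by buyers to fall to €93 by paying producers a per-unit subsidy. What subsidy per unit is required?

At a buyer price of 93, quantity demanded is 1296 − 8·93 = 552.
Sellers supply 552 only when they receive Ps with -241 + 6.5·Ps = 552, i.e. Ps = 122.
s = Ps − Pb = 122 − 93 = 29.

Required subsidy s = €29 per unit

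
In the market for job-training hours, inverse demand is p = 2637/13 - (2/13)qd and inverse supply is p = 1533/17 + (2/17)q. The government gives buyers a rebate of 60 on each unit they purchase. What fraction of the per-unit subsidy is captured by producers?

Producer share = 13/30

Pre-subsidy: 2637/13 - (2/13)q = 1533/17 + (2/17)q gives q* = 415 and p* = 139.
With the rebate, buyers effectively pay pb = ps − 60, where ps is the price sellers receive.
On the curves, pb = 2637/13 - (2/13)q and ps = 1533/17 + (2/17)q; the wedge ps − pb = 60 gives 1533/17 + (2/17)q − (2637/13 - (2/13)q) = 60, so q' = 636.
Then pb = 2637/13 − (2/13)·636 = 105 and ps = 1533/17 + (2/17)·636 = 165.
Buyers' price falls by p* − pb = 139 − 105 = 34; sellers' price rises by ps − p* = 165 − 139 = 26.
So producers capture 26/60 = 13/30 of each unit of subsidy.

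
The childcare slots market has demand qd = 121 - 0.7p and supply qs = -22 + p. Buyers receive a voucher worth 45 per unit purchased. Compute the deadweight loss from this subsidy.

Pre-subsidy: 121 - 0.7p = -22 + p gives p* = 1430/17, q* = 1056/17.
With the rebate, buyers effectively pay pb = ps − 45, where ps is the price sellers receive.
Demand in terms of ps becomes qd = 121 − 0.7(ps − 45) = 152.5 - 0.7ps. Setting this equal to supply: 152.5 - 0.7ps = -22 + ps, so ps = 1745/17.
Buyers pay pb = 1745/17 − 45 = 980/17; q' = -22 + 1·(1745/17) = 1371/17.
The subsidy expands output by 1371/17 − 1056/17 = 315/17 past the efficient level; on those units the gap between marginal cost and willingness to pay runs from 0 up to 45.
DWL = ½ × 45 × 315/17 = 14175/34.

Deadweight loss = 14175/34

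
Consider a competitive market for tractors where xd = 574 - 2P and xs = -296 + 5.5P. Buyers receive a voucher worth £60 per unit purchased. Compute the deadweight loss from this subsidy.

Deadweight loss = £2640

Pre-subsidy: 574 - 2P = -296 + 5.5P gives P* = 116, x* = 342.
With the rebate, buyers effectively pay Pb = Ps − 60, where Ps is the price sellers receive.
Demand in terms of Ps becomes xd = 574 − 2(Ps − 60) = 694 - 2Ps. Setting this equal to supply: 694 - 2Ps = -296 + 5.5Ps, so Ps = 132.
Buyers pay Pb = 132 − 60 = 72; x' = -296 + 5.5·132 = 430.
The subsidy expands output by 430 − 342 = 88 past the efficient level; on those units the gap between marginal cost and willingness to pay runs from 0 up to 60.
DWL = ½ × 60 × 88 = 2640.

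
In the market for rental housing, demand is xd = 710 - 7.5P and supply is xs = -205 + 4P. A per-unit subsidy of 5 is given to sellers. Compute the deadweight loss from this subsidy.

Pre-subsidy: 710 - 7.5P = -205 + 4P gives P* = 1830/23, x* = 2605/23.
With the subsidy, sellers receive Ps = Pb + 5 for each unit, where Pb is the price buyers pay.
Supply in terms of Pb becomes xs = -205 + 4(Pb + 5) = -185 + 4Pb. Setting this equal to demand: 710 - 7.5Pb = -185 + 4Pb, so Pb = 1790/23.
Sellers receive Ps = 1790/23 + 5 = 1905/23; x' = 710 − 7.5·(1790/23) = 2905/23.
The subsidy expands output by 2905/23 − 2605/23 = 300/23 past the efficient level; on those units the gap between marginal cost and willingness to pay runs from 0 up to 5.
DWL = ½ × 5 × 300/23 = 750/23.

Deadweight loss = 750/23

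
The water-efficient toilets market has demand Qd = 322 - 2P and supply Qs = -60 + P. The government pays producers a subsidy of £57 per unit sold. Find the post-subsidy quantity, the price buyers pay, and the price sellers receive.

Pre-subsidy: 322 - 2P = -60 + P gives P* = 382/3, Q* = 202/3.
With the subsidy, sellers receive Ps = Pb + 57 for each unit, where Pb is the price buyers pay.
Supply in terms of Pb becomes Qs = -60 + 1(Pb + 57) = -3 + Pb. Setting this equal to demand: 322 - 2Pb = -3 + Pb, so Pb = 325/3.
Sellers receive Ps = 325/3 + 57 = 496/3; Q' = 322 − 2·(325/3) = 316/3.

Q' = 316/3; buyers pay 325/3; sellers receive 496/3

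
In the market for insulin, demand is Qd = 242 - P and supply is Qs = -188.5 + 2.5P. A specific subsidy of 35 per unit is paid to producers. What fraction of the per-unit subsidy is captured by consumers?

Consumer share = 5/7

Pre-subsidy: 242 - P = -188.5 + 2.5P gives P* = 123, Q* = 119.
With the subsidy, sellers receive Ps = Pb + 35 for each unit, where Pb is the price buyers pay.
Supply in terms of Pb becomes Qs = -188.5 + 2.5(Pb + 35) = -101 + 2.5Pb. Setting this equal to demand: 242 - Pb = -101 + 2.5Pb, so Pb = 98.
Sellers receive Ps = 98 + 35 = 133; Q' = 242 − 1·98 = 144.
Buyers' price falls by P* − Pb = 123 − 98 = 25; sellers' price rises by Ps − P* = 133 − 123 = 10.
So consumers capture 25/35 = 5/7 of each unit of subsidy.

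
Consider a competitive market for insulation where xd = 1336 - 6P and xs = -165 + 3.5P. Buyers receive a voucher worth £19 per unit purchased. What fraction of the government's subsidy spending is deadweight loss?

DWL / government spending = 21/430

Pre-subsidy: 1336 - 6P = -165 + 3.5P gives P* = 158, x* = 388.
With the rebate, buyers effectively pay Pb = Ps − 19, where Ps is the price sellers receive.
Demand in terms of Ps becomes xd = 1336 − 6(Ps − 19) = 1450 - 6Ps. Setting this equal to supply: 1450 - 6Ps = -165 + 3.5Ps, so Ps = 170.
Buyers pay Pb = 170 − 19 = 151; x' = -165 + 3.5·170 = 430.
ΔCS = ½(388 + 430)(158 − 151) = 2863; ΔPS = ½(388 + 430)(170 − 158) = 4908.
Government spending = 19 × 430 = 8170.
DWL = ½ × 19 × (430 − 388) = 399; fraction = 399 / 8170 = 21/430.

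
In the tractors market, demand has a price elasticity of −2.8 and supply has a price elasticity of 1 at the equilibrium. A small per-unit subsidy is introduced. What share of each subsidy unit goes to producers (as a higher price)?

Producer share = 14/19

For a small subsidy around the equilibrium, the benefit split depends on the relative slopes, which at a point are proportional to the elasticities.
Buyer share = εs/(εs + |εd|) = 1/(1 + 2.8) = 5/19; seller share = |εd|/(εs + |εd|) = 14/19.
So producers capture 14/19 of the subsidy.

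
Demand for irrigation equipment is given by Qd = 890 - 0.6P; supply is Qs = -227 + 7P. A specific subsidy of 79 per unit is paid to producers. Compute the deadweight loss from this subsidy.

Pre-subsidy: 890 - 0.6P = -227 + 7P gives P* = 5585/38, Q* = 30469/38.
With the subsidy, sellers receive Ps = Pb + 79 for each unit, where Pb is the price buyers pay.
Supply in terms of Pb becomes Qs = -227 + 7(Pb + 79) = 326 + 7Pb. Setting this equal to demand: 890 - 0.6Pb = 326 + 7Pb, so Pb = 1410/19.
Sellers receive Ps = 1410/19 + 79 = 2911/19; Q' = 890 − 0.6·(1410/19) = 16064/19.
The subsidy expands output by 16064/19 − 30469/38 = 1659/38 past the efficient level; on those units the gap between marginal cost and willingness to pay runs from 0 up to 79.
DWL = ½ × 79 × 1659/38 = 131061/76.

Deadweight loss = 131061/76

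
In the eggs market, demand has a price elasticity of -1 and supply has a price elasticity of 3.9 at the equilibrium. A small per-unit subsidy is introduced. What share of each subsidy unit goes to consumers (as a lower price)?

For a small subsidy around the equilibrium, the benefit split depends on the relative slopes, which at a point are proportional to the elasticities.
Buyer share = εs/(εs + |εd|) = 3.9/(3.9 + 1) = 39/49; seller share = |εd|/(εs + |εd|) = 10/49.

Consumer share = 39/49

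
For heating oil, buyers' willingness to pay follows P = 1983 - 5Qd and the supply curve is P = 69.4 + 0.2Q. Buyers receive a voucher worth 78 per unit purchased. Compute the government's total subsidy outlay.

Government cost = 29874

Pre-subsidy: 1983 - 5Q = 69.4 + 0.2Q gives Q* = 368 and P* = 143.
With the rebate, buyers effectively pay Pb = Ps − 78, where Ps is the price sellers receive.
On the curves, Pb = 1983 - 5Q and Ps = 69.4 + 0.2Q; the wedge Ps − Pb = 78 gives 69.4 + 0.2Q − (1983 - 5Q) = 78, so Q' = 383.
Then Pb = 1983 − 5·383 = 68 and Ps = 69.4 + 0.2·383 = 146.
Government outlay = subsidy × quantity = 78 × 383 = 29874.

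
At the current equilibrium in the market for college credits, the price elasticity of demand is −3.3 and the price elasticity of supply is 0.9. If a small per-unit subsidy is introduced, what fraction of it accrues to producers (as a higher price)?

For a small subsidy around the equilibrium, the benefit split depends on the relative slopes, which at a point are proportional to the elasticities.
Buyer share = εs/(εs + |εd|) = 0.9/(0.9 + 3.3) = 3/14; seller share = |εd|/(εs + |εd|) = 11/14.
So producers capture 11/14 of the subsidy.

Producer share = 11/14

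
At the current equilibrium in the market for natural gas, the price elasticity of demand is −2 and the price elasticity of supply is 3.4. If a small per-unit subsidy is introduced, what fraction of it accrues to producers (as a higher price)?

Producer share = 10/27

For a small subsidy around the equilibrium, the benefit split depends on the relative slopes, which at a point are proportional to the elasticities.
Buyer share = εs/(εs + |εd|) = 3.4/(3.4 + 2) = 17/27; seller share = |εd|/(εs + |εd|) = 10/27.
So producers capture 10/27 of the subsidy.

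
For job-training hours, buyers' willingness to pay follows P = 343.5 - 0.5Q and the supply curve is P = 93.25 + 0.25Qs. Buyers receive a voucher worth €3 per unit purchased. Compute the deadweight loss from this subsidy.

Pre-subsidy: 343.5 - 0.5Q = 93.25 + 0.25Q gives Q* = 1001/3 and P* = 530/3.
With the rebate, buyers effectively pay Pb = Ps − 3, where Ps is the price sellers receive.
On the curves, Pb = 343.5 - 0.5Q and Ps = 93.25 + 0.25Q; the wedge Ps − Pb = 3 gives 93.25 + 0.25Q − (343.5 - 0.5Q) = 3, so Q' = 1013/3.
Then Pb = 343.5 − 0.5·(1013/3) = 524/3 and Ps = 93.25 + 0.25·(1013/3) = 533/3.
The subsidy expands output by 1013/3 − 1001/3 = 4 past the efficient level; on those units the gap between marginal cost and willingness to pay runs from 0 up to 3.
DWL = ½ × 3 × 4 = 6.

Deadweight loss = €6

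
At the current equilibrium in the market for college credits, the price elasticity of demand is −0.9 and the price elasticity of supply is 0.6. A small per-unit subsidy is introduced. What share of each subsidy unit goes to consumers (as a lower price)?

Consumer share = 0.4

For a small subsidy around the equilibrium, the benefit split depends on the relative slopes, which at a point are proportional to the elasticities.
Buyer share = εs/(εs + |εd|) = 0.6/(0.6 + 0.9) = 0.4; seller share = |εd|/(εs + |εd|) = 0.6.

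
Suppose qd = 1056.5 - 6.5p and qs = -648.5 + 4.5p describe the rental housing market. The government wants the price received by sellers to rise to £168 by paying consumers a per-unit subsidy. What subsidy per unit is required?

Required subsidy s = £22 per unit

At a seller price of 168, quantity supplied is -648.5 + 4.5·168 = 107.5.
Buyers absorb 107.5 only when they pay pb with 1056.5 − 6.5·pb = 107.5, i.e. pb = 146.
s = ps − pb = 168 − 146 = 22.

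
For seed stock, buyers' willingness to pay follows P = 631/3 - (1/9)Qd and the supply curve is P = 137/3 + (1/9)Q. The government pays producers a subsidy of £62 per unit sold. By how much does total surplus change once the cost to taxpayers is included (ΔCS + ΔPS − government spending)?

Net change in total surplus = -£8649

Pre-subsidy: 631/3 - (1/9)Q = 137/3 + (1/9)Q gives Q* = 741 and P* = 128.
With the subsidy, sellers receive Ps = Pb + 62 for each unit, where Pb is the price buyers pay.
On the curves, Pb = 631/3 - (1/9)Q and Ps = 137/3 + (1/9)Q; the wedge Ps − Pb = 62 gives 137/3 + (1/9)Q − (631/3 - (1/9)Q) = 62, so Q' = 1020.
Then Pb = 631/3 − (1/9)·1020 = 97 and Ps = 137/3 + (1/9)·1020 = 159.
ΔCS = ½(741 + 1020)(128 − 97) = 27295.5; ΔPS = ½(741 + 1020)(159 − 128) = 27295.5.
Government spending = 62 × 1020 = 63240.
Net change = 27295.5 + 27295.5 − 63240 = -8649. The loss equals the DWL triangle ½·62·279.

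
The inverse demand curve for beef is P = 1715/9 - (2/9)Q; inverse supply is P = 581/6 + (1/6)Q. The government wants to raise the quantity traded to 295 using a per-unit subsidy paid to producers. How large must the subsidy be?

At Q = 295, from the demand curve buyers pay Pb = 1715/9 − (2/9)·295 = 125; from the supply curve sellers need Ps = 581/6 + (1/6)·295 = 146.
The subsidy must fill the gap: s = Ps − Pb = 146 − 125 = 21.

Required subsidy s = 21 per unit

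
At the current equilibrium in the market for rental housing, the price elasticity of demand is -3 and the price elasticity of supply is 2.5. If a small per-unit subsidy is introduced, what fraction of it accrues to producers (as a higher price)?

For a small subsidy around the equilibrium, the benefit split depends on the relative slopes, which at a point are proportional to the elasticities.
Buyer share = εs/(εs + |εd|) = 2.5/(2.5 + 3) = 5/11; seller share = |εd|/(εs + |εd|) = 6/11.
So producers capture 6/11 of the subsidy.

Producer share = 6/11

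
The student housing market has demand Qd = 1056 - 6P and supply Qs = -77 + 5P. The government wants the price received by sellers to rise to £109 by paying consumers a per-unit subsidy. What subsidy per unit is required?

At a seller price of 109, quantity supplied is -77 + 5·109 = 468.
Buyers absorb 468 only when they pay Pb with 1056 − 6·Pb = 468, i.e. Pb = 98.
s = Ps − Pb = 109 − 98 = 11.

Required subsidy s = £11 per unit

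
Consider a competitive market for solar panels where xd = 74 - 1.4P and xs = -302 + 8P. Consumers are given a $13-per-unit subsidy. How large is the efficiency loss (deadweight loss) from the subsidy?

Pre-subsidy: 74 - 1.4P = -302 + 8P gives P* = 40, x* = 18.
With the rebate, buyers effectively pay Pb = Ps − 13, where Ps is the price sellers receive.
Demand in terms of Ps becomes xd = 74 − 1.4(Ps − 13) = 92.2 - 1.4Ps. Setting this equal to supply: 92.2 - 1.4Ps = -302 + 8Ps, so Ps = 1971/47.
Buyers pay Pb = 1971/47 − 13 = 1360/47; x' = -302 + 8·(1971/47) = 1574/47.
The subsidy expands output by 1574/47 − 18 = 728/47 past the efficient level; on those units the gap between marginal cost and willingness to pay runs from 0 up to 13.
DWL = ½ × 13 × 728/47 = 4732/47.

Deadweight loss = 4732/47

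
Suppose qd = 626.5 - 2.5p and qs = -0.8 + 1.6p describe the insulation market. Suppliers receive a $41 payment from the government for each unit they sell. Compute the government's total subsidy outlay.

Pre-subsidy: 626.5 - 2.5p = -0.8 + 1.6p gives p* = 153, q* = 244.
With the subsidy, sellers receive ps = pb + 41 for each unit, where pb is the price buyers pay.
Supply in terms of pb becomes qs = -0.8 + 1.6(pb + 41) = 64.8 + 1.6pb. Setting this equal to demand: 626.5 - 2.5pb = 64.8 + 1.6pb, so pb = 137.
Sellers receive ps = 137 + 41 = 178; q' = 626.5 − 2.5·137 = 284.
Government outlay = subsidy × quantity = 41 × 284 = 11644.

Government cost = $11644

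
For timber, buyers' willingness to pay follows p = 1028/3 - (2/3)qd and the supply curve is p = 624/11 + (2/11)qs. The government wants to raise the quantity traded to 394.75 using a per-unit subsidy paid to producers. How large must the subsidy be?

At q = 394.75, from the demand curve buyers pay pb = 1028/3 − (2/3)·394.75 = 79.5; from the supply curve sellers need ps = 624/11 + (2/11)·394.75 = 128.5.
The subsidy must fill the gap: s = ps − pb = 128.5 − 79.5 = 49.

Required subsidy s = 49 per unit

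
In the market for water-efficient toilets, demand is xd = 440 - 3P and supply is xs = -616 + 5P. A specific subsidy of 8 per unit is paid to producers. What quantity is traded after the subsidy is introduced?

x' = 59

Pre-subsidy: 440 - 3P = -616 + 5P gives P* = 132, x* = 44.
With the subsidy, sellers receive Ps = Pb + 8 for each unit, where Pb is the price buyers pay.
Supply in terms of Pb becomes xs = -616 + 5(Pb + 8) = -576 + 5Pb. Setting this equal to demand: 440 - 3Pb = -576 + 5Pb, so Pb = 127.
Sellers receive Ps = 127 + 8 = 135; x' = 440 − 3·127 = 59.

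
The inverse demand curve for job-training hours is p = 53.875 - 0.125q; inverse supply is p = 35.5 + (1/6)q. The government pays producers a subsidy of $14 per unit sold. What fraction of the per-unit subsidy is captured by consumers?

Pre-subsidy: 53.875 - 0.125q = 35.5 + (1/6)q gives q* = 63 and p* = 46.
With the subsidy, sellers receive ps = pb + 14 for each unit, where pb is the price buyers pay.
On the curves, pb = 53.875 - 0.125q and ps = 35.5 + (1/6)q; the wedge ps − pb = 14 gives 35.5 + (1/6)q − (53.875 - 0.125q) = 14, so q' = 111.
Then pb = 53.875 − 0.125·111 = 40 and ps = 35.5 + (1/6)·111 = 54.
Buyers' price falls by p* − pb = 46 − 40 = 6; sellers' price rises by ps − p* = 54 − 46 = 8.
So consumers capture 6/14 = 3/7 of each unit of subsidy.

Consumer share = 3/7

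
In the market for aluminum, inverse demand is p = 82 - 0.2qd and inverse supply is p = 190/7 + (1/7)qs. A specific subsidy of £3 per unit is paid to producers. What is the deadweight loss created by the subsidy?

Deadweight loss = £13.125

Pre-subsidy: 82 - 0.2q = 190/7 + (1/7)q gives q* = 160 and p* = 50.
With the subsidy, sellers receive ps = pb + 3 for each unit, where pb is the price buyers pay.
On the curves, pb = 82 - 0.2q and ps = 190/7 + (1/7)q; the wedge ps − pb = 3 gives 190/7 + (1/7)q − (82 - 0.2q) = 3, so q' = 168.75.
Then pb = 82 − 0.2·168.75 = 48.25 and ps = 190/7 + (1/7)·168.75 = 51.25.
The subsidy expands output by 168.75 − 160 = 8.75 past the efficient level; on those units the gap between marginal cost and willingness to pay runs from 0 up to 3.
DWL = ½ × 3 × 8.75 = 13.125.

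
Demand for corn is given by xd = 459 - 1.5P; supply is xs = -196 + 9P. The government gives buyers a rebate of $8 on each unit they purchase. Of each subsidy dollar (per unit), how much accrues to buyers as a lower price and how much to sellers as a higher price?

Pre-subsidy: 459 - 1.5P = -196 + 9P gives P* = 1310/21, x* = 2558/7.
With the rebate, buyers effectively pay Pb = Ps − 8, where Ps is the price sellers receive.
Demand in terms of Ps becomes xd = 459 − 1.5(Ps − 8) = 471 - 1.5Ps. Setting this equal to supply: 471 - 1.5Ps = -196 + 9Ps, so Ps = 1334/21.
Buyers pay Pb = 1334/21 − 8 = 1166/21; x' = -196 + 9·(1334/21) = 2630/7.
Buyers' price falls by P* − Pb = 1310/21 − 1166/21 = 48/7; sellers' price rises by Ps − P* = 1334/21 − 1310/21 = 8/7.

Buyers gain 48/7 per unit; sellers gain 8/7 per unit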